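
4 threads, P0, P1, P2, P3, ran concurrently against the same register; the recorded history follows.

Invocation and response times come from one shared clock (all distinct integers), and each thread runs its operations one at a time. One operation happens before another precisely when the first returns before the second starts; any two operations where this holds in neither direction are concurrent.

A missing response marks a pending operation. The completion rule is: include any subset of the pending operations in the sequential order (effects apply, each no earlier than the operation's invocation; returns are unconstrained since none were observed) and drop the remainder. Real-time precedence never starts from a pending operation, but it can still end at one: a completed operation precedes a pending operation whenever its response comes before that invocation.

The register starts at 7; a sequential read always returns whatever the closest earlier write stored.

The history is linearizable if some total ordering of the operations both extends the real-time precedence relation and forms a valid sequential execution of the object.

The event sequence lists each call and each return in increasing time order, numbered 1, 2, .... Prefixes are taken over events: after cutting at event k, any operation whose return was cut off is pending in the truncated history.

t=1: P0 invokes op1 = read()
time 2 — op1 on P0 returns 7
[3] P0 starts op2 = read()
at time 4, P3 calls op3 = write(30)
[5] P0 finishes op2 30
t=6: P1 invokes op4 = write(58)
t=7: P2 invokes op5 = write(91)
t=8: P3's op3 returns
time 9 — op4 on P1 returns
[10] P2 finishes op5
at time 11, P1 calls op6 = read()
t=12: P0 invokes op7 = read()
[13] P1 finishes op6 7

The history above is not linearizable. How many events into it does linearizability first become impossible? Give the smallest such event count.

a valid linearization of events 1..12 exists, for instance op1, op3, op2, op4, op5:
after step 1 (op1 read() → 7): value 7
after step 2 (op3 write(30)): value 30
after step 3 (op2 read() → 30): value 30
after step 4 (op4 write(58)): value 58
after step 5 (op5 write(91)): value 91
adding event 13 (op6 responds at 13) leaves no legal real-time order
including or dropping the 1 pending operation (op7) in any combination fails
take op1, op2, op3, op4, op5, op6 (pending dropped): step 2 already fails, because op2 read() → 30 cannot occur there
take op1, op2, op3, op5, op4, op6 (pending dropped): step 2 already fails, because op2 read() → 30 cannot occur there

13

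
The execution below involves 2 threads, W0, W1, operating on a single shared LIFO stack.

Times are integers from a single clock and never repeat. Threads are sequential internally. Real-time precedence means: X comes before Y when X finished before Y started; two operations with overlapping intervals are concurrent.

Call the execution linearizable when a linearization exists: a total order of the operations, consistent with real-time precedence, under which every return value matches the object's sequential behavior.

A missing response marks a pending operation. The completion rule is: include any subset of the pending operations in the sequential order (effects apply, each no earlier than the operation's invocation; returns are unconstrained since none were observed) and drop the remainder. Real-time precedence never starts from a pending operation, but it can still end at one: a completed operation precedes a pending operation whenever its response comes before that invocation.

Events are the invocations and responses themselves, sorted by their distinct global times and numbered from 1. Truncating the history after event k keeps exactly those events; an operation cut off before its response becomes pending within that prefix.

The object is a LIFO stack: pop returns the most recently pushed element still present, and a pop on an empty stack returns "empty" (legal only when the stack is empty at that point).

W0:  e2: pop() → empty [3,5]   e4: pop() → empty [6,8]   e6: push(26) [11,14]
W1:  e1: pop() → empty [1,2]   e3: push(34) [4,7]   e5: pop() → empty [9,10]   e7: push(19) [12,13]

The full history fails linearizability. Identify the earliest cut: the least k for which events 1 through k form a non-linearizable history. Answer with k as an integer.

10

events 1..9 are linearizable, e.g. via e1, e2, e4, e3:
step 1: e1 pop() → empty — stack <>
step 2: e2 pop() → empty — stack <>
step 3: e4 pop() → empty — stack <>
step 4: e3 push(34) — stack <34>
include event 10 — e5 responding at 10 — and every candidate order breaks
one such order, e1, e2, e3, e4, e5, breaks at step 4 where e4 pop() → empty is illegal
one such order, e1, e2, e4, e3, e5, breaks at step 5 where e5 pop() → empty is illegal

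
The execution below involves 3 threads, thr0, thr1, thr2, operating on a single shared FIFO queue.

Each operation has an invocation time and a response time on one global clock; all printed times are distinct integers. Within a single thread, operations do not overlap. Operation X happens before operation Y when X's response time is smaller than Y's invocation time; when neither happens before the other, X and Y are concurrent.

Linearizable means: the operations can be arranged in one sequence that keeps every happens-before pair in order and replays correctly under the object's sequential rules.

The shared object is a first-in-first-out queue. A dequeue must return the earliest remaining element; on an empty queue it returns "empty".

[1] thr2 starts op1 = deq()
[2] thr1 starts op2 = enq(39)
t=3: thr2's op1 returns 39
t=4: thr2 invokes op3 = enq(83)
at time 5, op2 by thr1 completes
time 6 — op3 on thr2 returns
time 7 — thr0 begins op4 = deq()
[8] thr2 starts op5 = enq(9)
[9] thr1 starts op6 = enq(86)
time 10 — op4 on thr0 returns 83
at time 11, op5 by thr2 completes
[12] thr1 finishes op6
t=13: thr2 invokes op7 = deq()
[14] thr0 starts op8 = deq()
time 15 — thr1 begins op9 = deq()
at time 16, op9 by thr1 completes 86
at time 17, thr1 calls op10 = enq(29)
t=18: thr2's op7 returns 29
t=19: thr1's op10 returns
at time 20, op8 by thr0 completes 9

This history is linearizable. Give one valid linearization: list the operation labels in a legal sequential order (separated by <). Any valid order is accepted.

after step 1 (op2 enq(39)): queue <39>
after step 2 (op1 deq() → 39): queue <>
after step 3 (op3 enq(83)): queue <83>
after step 4 (op4 deq() → 83): queue <>
after step 5 (op5 enq(9)): queue <9>
after step 6 (op6 enq(86)): queue <9,86>
after step 7 (op8 deq() → 9): queue <86>
after step 8 (op9 deq() → 86): queue <>
after step 9 (op10 enq(29)): queue <29>
after step 10 (op7 deq() → 29): queue <>

op2 < op1 < op3 < op4 < op5 < op6 < op8 < op9 < op10 < op7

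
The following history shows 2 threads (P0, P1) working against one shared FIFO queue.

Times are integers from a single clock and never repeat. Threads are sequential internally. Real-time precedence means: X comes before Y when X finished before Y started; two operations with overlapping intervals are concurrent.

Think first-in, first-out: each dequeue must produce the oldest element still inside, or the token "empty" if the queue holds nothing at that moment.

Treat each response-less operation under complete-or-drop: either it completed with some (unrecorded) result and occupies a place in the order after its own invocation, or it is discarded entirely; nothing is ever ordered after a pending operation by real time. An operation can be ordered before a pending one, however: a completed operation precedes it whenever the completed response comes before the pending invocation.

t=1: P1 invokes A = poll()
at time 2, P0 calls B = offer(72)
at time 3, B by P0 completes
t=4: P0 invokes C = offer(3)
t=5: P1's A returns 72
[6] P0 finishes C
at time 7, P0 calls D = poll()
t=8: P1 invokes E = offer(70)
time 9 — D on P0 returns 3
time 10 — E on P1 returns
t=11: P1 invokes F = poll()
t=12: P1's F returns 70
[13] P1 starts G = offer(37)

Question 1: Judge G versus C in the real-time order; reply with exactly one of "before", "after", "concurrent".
G spans [13,…), C spans [4,6]
resp(C)=6 < inv(G)=13

after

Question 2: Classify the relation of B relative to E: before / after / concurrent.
B spans [2,3], E spans [8,10]
resp(B)=3 < inv(E)=8

before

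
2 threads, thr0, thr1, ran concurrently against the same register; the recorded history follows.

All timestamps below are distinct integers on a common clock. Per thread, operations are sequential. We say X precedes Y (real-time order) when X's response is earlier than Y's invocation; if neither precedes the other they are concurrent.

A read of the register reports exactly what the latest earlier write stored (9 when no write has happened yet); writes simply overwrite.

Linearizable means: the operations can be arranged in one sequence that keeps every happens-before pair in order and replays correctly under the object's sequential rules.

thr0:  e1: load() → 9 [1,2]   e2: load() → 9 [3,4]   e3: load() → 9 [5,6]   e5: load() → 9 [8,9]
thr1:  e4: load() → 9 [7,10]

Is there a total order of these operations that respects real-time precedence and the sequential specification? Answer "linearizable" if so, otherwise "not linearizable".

one valid linearization: e1, e2, e3, e4, e5
step 1: e1 load() → 9 — value 9
step 2: e2 load() → 9 — value 9
step 3: e3 load() → 9 — value 9
step 4: e4 load() → 9 — value 9
step 5: e5 load() → 9 — value 9

linearizable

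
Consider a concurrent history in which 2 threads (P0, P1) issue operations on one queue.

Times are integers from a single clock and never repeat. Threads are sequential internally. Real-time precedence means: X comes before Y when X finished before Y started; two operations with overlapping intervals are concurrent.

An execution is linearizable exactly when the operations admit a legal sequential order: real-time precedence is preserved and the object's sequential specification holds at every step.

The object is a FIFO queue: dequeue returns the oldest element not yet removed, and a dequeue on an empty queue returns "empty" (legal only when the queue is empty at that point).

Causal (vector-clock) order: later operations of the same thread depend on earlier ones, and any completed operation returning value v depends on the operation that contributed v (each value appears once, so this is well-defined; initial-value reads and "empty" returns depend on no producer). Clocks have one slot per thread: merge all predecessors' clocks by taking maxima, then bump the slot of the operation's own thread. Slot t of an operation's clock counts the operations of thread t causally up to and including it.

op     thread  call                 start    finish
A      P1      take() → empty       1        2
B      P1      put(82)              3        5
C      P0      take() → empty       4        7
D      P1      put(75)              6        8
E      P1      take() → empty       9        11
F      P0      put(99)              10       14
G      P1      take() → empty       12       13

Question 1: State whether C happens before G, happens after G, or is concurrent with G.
before

C spans [4,7], G spans [12,13]
resp(C)=7 < inv(G)=12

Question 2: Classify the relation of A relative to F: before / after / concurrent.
before

A spans [1,2], F spans [10,14]
resp(A)=2 < inv(F)=10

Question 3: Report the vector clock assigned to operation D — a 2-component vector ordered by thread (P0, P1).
(0, 3)

no predecessors for A (invoked 1): P1 increments from zero → (0, 1)
no predecessors for C (invoked 4): P0 increments from zero → (1, 0)
invoked at 3, B merges VC(A)=(0, 1) and bumps P1's slot → (0, 2)
invoked at 10, F merges VC(C)=(1, 0) and bumps P0's slot → (2, 0)
invoked at 6, D merges VC(B)=(0, 2) and bumps P1's slot → (0, 3)
invoked at 9, E merges VC(D)=(0, 3) and bumps P1's slot → (0, 4)
invoked at 12, G merges VC(E)=(0, 4) and bumps P1's slot → (0, 5)
target: VC(D) = (0, 3)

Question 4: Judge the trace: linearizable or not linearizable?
not linearizable

already the first 11 events (up to E's response at time 11) admit no linearization; the first 10 still do
5 completed operations, 3 real-time-consistent orders — every queue replay fails
no completion choice of the 1 pending operation (F) rescues it — every subset was tried
one such order, A, B, C, D, E (pending dropped), breaks at step 3 where C take() → empty is illegal
one such order, A, B, D, C, E (pending dropped), breaks at step 4 where C take() → empty is illegal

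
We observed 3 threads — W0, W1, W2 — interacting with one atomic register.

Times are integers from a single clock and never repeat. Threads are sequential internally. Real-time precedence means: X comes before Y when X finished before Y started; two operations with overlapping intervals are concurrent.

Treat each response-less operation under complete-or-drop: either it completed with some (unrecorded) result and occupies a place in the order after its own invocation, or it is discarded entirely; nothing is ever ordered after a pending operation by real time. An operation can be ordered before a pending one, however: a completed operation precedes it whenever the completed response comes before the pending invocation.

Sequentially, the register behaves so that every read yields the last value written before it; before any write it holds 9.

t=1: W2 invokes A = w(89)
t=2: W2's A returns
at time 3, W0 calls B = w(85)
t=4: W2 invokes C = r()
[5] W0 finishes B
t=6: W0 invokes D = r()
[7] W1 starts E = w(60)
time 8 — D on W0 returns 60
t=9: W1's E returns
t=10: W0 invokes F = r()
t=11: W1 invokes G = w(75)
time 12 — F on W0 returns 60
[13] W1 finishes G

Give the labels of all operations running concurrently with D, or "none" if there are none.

overlap test against D [6,8]: concurrent iff the interval meets 6..8
A [1,2]: before
B [3,5]: before
C [4,…): concurrent
E [7,9]: concurrent
F [10,12]: after
G [11,13]: after

C, E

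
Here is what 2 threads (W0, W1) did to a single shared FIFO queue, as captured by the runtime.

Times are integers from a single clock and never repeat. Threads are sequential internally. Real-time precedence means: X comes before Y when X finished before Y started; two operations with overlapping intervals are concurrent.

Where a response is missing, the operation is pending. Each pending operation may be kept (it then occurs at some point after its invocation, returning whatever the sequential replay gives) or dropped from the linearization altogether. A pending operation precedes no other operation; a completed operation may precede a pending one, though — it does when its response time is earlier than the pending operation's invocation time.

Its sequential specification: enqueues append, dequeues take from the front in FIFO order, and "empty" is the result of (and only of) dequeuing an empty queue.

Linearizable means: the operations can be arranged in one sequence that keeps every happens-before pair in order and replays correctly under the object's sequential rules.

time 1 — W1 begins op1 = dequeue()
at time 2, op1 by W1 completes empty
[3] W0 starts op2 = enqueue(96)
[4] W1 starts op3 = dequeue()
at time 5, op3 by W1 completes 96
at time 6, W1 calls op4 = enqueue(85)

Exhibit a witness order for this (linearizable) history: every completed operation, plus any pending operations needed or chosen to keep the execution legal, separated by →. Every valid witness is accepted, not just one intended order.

1. op1 dequeue() → empty, leaving queue <>
2. op2 enqueue(96) (pending, included), leaving queue <96>
3. op3 dequeue() → 96, leaving queue <>

op1 → op2 → op3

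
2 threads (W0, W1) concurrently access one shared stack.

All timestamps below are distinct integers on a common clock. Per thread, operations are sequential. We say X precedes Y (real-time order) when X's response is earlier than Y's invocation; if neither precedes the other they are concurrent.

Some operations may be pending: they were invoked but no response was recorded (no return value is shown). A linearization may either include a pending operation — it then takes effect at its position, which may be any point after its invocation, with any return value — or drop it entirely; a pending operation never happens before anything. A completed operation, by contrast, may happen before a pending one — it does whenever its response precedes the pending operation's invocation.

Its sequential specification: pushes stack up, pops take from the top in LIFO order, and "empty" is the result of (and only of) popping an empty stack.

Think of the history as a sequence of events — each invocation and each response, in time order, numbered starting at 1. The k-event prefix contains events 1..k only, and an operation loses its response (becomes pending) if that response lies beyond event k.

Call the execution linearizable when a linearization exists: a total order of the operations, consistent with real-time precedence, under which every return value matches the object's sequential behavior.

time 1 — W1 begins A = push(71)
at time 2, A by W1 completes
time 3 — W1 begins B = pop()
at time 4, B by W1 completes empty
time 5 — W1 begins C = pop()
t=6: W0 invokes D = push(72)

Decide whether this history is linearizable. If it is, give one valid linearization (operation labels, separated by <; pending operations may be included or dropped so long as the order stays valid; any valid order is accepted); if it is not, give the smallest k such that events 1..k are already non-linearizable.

events 1..3 are fine; event 4 — the response of B at time 4 — makes the prefix non-linearizable
the sole real-time-consistent order of 2 completed operations fails the stack replay
sample order A, B stalls at step 2 — B pop() → empty has no legal effect

not linearizable — minimal violating prefix: 4 events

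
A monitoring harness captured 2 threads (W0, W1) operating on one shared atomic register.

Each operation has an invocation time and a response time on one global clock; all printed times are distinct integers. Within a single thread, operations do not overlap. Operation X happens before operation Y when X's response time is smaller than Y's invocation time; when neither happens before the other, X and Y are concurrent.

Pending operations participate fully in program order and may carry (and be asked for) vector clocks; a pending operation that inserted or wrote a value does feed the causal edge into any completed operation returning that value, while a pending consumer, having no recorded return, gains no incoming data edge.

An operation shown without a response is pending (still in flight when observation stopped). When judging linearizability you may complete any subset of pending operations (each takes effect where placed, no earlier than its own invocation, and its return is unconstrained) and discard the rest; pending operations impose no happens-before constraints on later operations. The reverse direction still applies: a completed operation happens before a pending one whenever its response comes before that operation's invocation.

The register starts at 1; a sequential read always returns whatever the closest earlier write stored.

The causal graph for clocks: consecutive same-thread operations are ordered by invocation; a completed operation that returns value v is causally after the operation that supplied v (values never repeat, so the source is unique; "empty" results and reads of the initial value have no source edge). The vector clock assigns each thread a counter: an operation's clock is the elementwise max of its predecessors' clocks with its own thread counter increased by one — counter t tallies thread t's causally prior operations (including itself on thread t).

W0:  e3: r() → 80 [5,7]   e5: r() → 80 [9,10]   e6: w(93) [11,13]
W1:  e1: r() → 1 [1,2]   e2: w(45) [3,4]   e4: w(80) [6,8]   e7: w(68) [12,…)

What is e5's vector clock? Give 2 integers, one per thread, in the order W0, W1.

e1 (invocation 1): nothing precedes it; W1's component alone gives (0, 1)
VC(e2, invoked at 3): max of VC(e1)=(0, 1), then +1 on thread W1 → (0, 2)
VC(e4, invoked at 6): max of VC(e2)=(0, 2), then +1 on thread W1 → (0, 3)
VC(e7, invoked at 12): max of VC(e4)=(0, 3), then +1 on thread W1 → (0, 4)
VC(e3, invoked at 5): max of VC(e4)=(0, 3), then +1 on thread W0 → (1, 3)
VC(e5, invoked at 9): max of VC(e3)=(1, 3), VC(e4)=(0, 3), then +1 on thread W0 → (2, 3)
VC(e6, invoked at 11): max of VC(e5)=(2, 3), then +1 on thread W0 → (3, 3)
target: VC(e5) = (2, 3)

(2, 3)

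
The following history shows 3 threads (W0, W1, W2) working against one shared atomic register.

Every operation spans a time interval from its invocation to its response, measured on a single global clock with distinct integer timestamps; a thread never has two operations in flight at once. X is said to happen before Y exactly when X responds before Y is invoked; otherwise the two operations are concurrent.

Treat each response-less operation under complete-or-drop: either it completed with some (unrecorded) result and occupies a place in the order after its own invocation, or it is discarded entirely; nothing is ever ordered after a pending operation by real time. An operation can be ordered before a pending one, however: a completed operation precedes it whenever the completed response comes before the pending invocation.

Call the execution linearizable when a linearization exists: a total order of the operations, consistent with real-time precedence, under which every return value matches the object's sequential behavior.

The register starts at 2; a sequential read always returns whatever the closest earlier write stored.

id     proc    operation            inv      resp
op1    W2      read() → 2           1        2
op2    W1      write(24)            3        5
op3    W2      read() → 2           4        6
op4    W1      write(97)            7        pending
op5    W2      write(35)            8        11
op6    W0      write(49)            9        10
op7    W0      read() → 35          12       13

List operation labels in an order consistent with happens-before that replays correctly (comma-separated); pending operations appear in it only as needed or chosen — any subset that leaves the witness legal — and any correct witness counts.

op1, op3, op2, op4, op6, op5, op7

after step 1 (op1 read() → 2): value 2
after step 2 (op3 read() → 2): value 2
after step 3 (op2 write(24)): value 24
after step 4 (op4 write(97) (pending, included)): value 97
after step 5 (op6 write(49)): value 49
after step 6 (op5 write(35)): value 35
after step 7 (op7 read() → 35): value 35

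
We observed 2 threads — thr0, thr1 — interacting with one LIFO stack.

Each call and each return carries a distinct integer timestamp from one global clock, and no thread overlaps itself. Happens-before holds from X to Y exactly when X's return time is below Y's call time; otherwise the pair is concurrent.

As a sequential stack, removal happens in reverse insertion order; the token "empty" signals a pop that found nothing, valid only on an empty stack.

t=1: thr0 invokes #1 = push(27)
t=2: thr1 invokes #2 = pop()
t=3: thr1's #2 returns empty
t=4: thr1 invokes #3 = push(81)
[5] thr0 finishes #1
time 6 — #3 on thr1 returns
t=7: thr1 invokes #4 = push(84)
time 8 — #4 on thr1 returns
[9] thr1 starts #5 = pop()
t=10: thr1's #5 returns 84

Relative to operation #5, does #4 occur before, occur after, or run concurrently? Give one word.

before

#4 spans [7,8], #5 spans [9,10]
resp(#4)=8 < inv(#5)=9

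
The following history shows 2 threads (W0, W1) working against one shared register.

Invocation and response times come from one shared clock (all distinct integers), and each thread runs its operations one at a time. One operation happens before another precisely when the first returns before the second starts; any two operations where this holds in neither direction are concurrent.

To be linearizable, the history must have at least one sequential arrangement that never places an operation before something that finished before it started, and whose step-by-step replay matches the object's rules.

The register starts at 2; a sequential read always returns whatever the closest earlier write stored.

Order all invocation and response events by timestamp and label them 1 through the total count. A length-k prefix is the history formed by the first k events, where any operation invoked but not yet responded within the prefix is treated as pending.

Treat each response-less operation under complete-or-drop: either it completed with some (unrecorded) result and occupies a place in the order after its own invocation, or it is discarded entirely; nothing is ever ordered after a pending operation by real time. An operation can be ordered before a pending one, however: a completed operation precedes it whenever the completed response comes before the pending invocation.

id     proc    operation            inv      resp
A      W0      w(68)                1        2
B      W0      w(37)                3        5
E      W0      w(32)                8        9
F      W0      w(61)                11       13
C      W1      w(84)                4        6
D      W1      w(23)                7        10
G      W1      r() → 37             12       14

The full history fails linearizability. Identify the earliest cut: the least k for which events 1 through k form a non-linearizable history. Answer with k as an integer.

14

a valid linearization of events 1..13 exists, for instance A, B, C, D, E, F:
1. A w(68), leaving value 68
2. B w(37), leaving value 37
3. C w(84), leaving value 84
4. D w(23), leaving value 23
5. E w(32), leaving value 32
6. F w(61), leaving value 61
include event 14 — G responding at 14 — and every candidate order breaks
e.g. A, B, C, D, E, F, G: illegal at step 7, since G r() → 37 cannot apply there
e.g. A, B, C, D, E, G, F: illegal at step 6, since G r() → 37 cannot apply there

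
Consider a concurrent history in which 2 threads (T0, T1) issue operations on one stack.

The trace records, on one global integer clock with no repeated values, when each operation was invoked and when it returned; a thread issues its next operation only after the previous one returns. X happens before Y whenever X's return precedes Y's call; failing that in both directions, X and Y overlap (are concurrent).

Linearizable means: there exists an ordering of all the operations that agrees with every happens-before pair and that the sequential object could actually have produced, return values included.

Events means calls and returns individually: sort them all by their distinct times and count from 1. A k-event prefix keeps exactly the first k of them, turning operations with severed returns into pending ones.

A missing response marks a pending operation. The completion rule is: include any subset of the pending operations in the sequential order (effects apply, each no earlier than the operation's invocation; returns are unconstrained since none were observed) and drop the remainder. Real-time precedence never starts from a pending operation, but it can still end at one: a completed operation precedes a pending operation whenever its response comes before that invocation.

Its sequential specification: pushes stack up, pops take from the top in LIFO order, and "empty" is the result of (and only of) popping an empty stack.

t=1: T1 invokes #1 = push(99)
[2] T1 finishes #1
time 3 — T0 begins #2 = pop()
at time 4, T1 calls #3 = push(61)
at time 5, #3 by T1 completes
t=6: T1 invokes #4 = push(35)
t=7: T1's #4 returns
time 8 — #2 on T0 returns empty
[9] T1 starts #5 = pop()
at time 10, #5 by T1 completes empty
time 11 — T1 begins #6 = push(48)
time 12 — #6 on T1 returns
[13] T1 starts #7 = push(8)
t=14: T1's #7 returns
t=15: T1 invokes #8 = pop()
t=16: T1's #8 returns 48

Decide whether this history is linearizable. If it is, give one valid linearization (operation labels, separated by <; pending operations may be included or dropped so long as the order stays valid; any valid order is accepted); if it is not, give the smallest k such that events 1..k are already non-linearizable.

already the first 8 events (up to #2's response at time 8) admit no linearization; the first 7 still do
every one of the 3 real-time-consistent orders over 4 completed stack ops fails the sequential spec
sample order #1, #2, #3, #4 stalls at step 2 — #2 pop() → empty has no legal effect
sample order #1, #3, #2, #4 stalls at step 3 — #2 pop() → empty has no legal effect

not linearizable — minimal violating prefix: 8 events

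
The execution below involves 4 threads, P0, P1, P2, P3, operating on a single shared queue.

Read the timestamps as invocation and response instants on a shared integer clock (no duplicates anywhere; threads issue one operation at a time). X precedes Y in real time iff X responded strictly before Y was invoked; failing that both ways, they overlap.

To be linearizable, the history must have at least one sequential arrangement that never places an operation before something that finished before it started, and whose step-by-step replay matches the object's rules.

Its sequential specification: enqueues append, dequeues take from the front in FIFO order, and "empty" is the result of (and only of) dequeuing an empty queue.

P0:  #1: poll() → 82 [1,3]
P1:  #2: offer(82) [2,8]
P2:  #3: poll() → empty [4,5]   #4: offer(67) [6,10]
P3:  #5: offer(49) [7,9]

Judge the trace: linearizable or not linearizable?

linearizable

witness order: #2, #1, #3, #4, #5
step 1: #2 offer(82) — queue <82>
step 2: #1 poll() → 82 — queue <>
step 3: #3 poll() → empty — queue <>
step 4: #4 offer(67) — queue <67>
step 5: #5 offer(49) — queue <67,49>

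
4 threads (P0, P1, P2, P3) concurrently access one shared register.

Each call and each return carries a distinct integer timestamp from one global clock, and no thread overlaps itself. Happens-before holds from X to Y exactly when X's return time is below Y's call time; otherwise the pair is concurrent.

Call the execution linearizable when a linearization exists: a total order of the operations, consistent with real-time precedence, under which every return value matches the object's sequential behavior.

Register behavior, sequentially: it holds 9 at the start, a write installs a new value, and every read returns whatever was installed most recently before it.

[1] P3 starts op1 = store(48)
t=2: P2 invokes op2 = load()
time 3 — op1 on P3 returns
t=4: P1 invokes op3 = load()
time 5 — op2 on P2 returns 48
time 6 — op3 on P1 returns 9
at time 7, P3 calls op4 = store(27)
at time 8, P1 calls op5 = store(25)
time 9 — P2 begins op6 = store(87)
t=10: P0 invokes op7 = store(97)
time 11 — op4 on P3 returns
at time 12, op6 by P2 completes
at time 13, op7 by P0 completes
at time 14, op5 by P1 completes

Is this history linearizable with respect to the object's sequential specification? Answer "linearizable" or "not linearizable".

not linearizable

already the first 6 events (up to op3's response at time 6) admit no linearization; the first 5 still do
checked exhaustively: 3 real-time-consistent orders of 3 completed operations, zero legal register replays
sample order op1, op2, op3 stalls at step 3 — op3 load() → 9 has no legal effect
sample order op1, op3, op2 stalls at step 2 — op3 load() → 9 has no legal effect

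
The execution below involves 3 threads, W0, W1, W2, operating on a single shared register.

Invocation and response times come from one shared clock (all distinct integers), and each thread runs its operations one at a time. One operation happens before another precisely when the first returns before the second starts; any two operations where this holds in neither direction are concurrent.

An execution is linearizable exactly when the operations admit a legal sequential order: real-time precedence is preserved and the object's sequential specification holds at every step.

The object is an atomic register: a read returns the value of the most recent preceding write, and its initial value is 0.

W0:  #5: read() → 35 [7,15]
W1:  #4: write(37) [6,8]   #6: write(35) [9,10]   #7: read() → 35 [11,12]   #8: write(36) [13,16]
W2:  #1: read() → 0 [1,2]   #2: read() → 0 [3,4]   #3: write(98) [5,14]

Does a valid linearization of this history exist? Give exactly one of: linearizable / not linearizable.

linearizable

one valid linearization: #1, #2, #3, #4, #6, #5, #7, #8
1. #1 read() → 0, leaving value 0
2. #2 read() → 0, leaving value 0
3. #3 write(98), leaving value 98
4. #4 write(37), leaving value 37
5. #6 write(35), leaving value 35
6. #5 read() → 35, leaving value 35
7. #7 read() → 35, leaving value 35
8. #8 write(36), leaving value 36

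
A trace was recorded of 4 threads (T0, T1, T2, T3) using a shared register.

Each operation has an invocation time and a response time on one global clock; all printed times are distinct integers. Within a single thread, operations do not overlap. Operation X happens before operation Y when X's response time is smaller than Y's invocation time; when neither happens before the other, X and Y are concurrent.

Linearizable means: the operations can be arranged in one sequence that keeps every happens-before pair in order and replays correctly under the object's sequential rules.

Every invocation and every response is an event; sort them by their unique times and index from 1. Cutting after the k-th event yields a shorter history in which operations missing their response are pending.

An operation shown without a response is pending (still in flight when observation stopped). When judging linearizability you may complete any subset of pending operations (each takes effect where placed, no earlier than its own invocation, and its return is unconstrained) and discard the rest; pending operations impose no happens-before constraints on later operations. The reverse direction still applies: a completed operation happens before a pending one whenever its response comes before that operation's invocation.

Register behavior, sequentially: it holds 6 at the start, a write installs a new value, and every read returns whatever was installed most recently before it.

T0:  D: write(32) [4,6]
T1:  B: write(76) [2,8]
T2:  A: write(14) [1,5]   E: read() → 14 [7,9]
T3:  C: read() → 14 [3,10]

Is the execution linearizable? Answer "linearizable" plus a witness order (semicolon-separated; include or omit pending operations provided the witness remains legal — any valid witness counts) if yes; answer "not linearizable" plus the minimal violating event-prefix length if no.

after step 1 (B write(76)): value 76
after step 2 (D write(32)): value 32
after step 3 (A write(14)): value 14
after step 4 (C read() → 14): value 14
after step 5 (E read() → 14): value 14

linearizable — witness: B; D; A; C; E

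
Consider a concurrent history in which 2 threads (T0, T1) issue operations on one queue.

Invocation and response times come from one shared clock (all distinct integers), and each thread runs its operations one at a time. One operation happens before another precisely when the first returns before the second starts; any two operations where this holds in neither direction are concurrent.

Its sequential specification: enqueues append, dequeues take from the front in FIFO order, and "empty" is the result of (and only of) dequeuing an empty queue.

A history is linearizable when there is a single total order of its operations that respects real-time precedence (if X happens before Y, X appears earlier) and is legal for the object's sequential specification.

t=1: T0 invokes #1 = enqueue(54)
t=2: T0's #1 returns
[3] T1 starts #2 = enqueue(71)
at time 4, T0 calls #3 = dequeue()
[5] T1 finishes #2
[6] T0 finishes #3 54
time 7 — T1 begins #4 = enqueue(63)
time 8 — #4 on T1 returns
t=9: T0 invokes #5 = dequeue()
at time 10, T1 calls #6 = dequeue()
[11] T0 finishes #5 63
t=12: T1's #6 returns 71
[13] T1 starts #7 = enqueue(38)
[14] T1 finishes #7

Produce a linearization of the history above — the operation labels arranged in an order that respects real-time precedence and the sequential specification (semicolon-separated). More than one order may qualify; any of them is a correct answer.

#1; #2; #3; #4; #6; #5; #7

step 1: #1 enqueue(54) — queue <54>
step 2: #2 enqueue(71) — queue <54,71>
step 3: #3 dequeue() → 54 — queue <71>
step 4: #4 enqueue(63) — queue <71,63>
step 5: #6 dequeue() → 71 — queue <63>
step 6: #5 dequeue() → 63 — queue <>
step 7: #7 enqueue(38) — queue <38>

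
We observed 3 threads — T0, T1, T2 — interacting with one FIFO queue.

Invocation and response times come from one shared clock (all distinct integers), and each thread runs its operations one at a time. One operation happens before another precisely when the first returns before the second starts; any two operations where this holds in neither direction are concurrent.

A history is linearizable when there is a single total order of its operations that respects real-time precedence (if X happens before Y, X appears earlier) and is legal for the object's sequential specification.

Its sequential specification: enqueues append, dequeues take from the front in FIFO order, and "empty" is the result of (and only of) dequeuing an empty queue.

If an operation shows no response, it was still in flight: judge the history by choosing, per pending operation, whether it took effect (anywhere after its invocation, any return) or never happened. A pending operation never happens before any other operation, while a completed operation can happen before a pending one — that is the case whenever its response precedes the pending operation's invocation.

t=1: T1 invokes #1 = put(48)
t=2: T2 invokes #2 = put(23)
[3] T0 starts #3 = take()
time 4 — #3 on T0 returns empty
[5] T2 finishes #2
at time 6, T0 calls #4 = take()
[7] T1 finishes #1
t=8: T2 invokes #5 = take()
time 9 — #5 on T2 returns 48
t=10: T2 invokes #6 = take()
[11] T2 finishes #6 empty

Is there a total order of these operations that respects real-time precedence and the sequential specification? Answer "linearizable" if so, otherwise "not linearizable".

witness order: #3, #1, #2, #5, #4, #6
after step 1 (#3 take() → empty): queue <>
after step 2 (#1 put(48)): queue <48>
after step 3 (#2 put(23)): queue <48,23>
after step 4 (#5 take() → 48): queue <23>
after step 5 (#4 take() (pending, included)): queue <>
after step 6 (#6 take() → empty): queue <>

linearizable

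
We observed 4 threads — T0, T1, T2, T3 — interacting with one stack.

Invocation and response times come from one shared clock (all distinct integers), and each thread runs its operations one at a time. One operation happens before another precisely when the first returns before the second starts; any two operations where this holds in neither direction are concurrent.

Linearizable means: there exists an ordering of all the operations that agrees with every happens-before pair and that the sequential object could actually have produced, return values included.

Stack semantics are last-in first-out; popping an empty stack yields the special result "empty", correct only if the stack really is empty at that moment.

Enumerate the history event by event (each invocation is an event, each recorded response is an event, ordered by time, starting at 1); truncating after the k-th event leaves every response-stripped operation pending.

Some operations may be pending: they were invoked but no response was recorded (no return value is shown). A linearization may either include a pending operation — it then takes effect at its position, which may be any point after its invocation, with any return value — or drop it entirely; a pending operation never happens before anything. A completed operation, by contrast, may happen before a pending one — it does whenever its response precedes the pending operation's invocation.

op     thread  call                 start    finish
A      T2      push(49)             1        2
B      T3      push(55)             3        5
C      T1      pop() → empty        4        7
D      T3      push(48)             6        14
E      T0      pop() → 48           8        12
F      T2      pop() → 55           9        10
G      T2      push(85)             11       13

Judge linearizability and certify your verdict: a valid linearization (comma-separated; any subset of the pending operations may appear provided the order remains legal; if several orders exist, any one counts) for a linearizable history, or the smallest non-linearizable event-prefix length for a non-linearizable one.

not linearizable — minimal violating prefix: 7 events

the violation lands at event 7, C's response at time 7: events 1..6 linearize, events 1..7 do not
real-time-consistent orders of the 3 completed operations: 2 — all fail the stack replay
every completion of the 1 pending operation (D) was checked; none linearizes
one such order, A, B, C (pending dropped), breaks at step 3 where C pop() → empty is illegal
one such order, A, C, B (pending dropped), breaks at step 2 where C pop() → empty is illegal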